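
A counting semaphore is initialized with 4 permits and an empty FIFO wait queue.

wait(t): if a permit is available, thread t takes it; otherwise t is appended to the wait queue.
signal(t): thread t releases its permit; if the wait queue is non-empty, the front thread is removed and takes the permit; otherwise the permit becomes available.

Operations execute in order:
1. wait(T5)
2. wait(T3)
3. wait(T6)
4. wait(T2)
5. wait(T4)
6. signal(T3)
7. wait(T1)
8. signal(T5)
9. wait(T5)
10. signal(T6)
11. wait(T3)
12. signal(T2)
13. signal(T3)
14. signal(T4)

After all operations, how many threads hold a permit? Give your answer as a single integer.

Answer: 2

Derivation:
Step 1: wait(T5) -> count=3 queue=[] holders={T5}
Step 2: wait(T3) -> count=2 queue=[] holders={T3,T5}
Step 3: wait(T6) -> count=1 queue=[] holders={T3,T5,T6}
Step 4: wait(T2) -> count=0 queue=[] holders={T2,T3,T5,T6}
Step 5: wait(T4) -> count=0 queue=[T4] holders={T2,T3,T5,T6}
Step 6: signal(T3) -> count=0 queue=[] holders={T2,T4,T5,T6}
Step 7: wait(T1) -> count=0 queue=[T1] holders={T2,T4,T5,T6}
Step 8: signal(T5) -> count=0 queue=[] holders={T1,T2,T4,T6}
Step 9: wait(T5) -> count=0 queue=[T5] holders={T1,T2,T4,T6}
Step 10: signal(T6) -> count=0 queue=[] holders={T1,T2,T4,T5}
Step 11: wait(T3) -> count=0 queue=[T3] holders={T1,T2,T4,T5}
Step 12: signal(T2) -> count=0 queue=[] holders={T1,T3,T4,T5}
Step 13: signal(T3) -> count=1 queue=[] holders={T1,T4,T5}
Step 14: signal(T4) -> count=2 queue=[] holders={T1,T5}
Final holders: {T1,T5} -> 2 thread(s)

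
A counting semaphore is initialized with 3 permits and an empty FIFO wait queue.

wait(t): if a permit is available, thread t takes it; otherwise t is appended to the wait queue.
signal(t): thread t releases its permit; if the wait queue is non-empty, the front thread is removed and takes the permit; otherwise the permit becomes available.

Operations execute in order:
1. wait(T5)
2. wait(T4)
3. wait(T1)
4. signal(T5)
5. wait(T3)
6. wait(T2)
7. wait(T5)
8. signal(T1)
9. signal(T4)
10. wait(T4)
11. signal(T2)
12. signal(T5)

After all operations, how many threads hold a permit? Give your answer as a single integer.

Step 1: wait(T5) -> count=2 queue=[] holders={T5}
Step 2: wait(T4) -> count=1 queue=[] holders={T4,T5}
Step 3: wait(T1) -> count=0 queue=[] holders={T1,T4,T5}
Step 4: signal(T5) -> count=1 queue=[] holders={T1,T4}
Step 5: wait(T3) -> count=0 queue=[] holders={T1,T3,T4}
Step 6: wait(T2) -> count=0 queue=[T2] holders={T1,T3,T4}
Step 7: wait(T5) -> count=0 queue=[T2,T5] holders={T1,T3,T4}
Step 8: signal(T1) -> count=0 queue=[T5] holders={T2,T3,T4}
Step 9: signal(T4) -> count=0 queue=[] holders={T2,T3,T5}
Step 10: wait(T4) -> count=0 queue=[T4] holders={T2,T3,T5}
Step 11: signal(T2) -> count=0 queue=[] holders={T3,T4,T5}
Step 12: signal(T5) -> count=1 queue=[] holders={T3,T4}
Final holders: {T3,T4} -> 2 thread(s)

Answer: 2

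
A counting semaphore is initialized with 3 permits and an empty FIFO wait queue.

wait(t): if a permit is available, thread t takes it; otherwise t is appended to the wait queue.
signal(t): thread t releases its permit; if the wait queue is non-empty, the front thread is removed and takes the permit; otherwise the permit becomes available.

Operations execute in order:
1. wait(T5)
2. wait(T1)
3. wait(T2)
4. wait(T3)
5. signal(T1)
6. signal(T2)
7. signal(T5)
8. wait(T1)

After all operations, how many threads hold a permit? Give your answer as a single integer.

Answer: 2

Derivation:
Step 1: wait(T5) -> count=2 queue=[] holders={T5}
Step 2: wait(T1) -> count=1 queue=[] holders={T1,T5}
Step 3: wait(T2) -> count=0 queue=[] holders={T1,T2,T5}
Step 4: wait(T3) -> count=0 queue=[T3] holders={T1,T2,T5}
Step 5: signal(T1) -> count=0 queue=[] holders={T2,T3,T5}
Step 6: signal(T2) -> count=1 queue=[] holders={T3,T5}
Step 7: signal(T5) -> count=2 queue=[] holders={T3}
Step 8: wait(T1) -> count=1 queue=[] holders={T1,T3}
Final holders: {T1,T3} -> 2 thread(s)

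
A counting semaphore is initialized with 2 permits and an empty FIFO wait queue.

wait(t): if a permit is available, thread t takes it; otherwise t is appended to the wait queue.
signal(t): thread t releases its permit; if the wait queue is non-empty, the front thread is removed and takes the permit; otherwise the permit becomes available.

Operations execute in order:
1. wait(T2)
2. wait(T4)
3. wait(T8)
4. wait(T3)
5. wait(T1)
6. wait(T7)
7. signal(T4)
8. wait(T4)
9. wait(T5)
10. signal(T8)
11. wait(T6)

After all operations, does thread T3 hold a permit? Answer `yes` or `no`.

Answer: yes

Derivation:
Step 1: wait(T2) -> count=1 queue=[] holders={T2}
Step 2: wait(T4) -> count=0 queue=[] holders={T2,T4}
Step 3: wait(T8) -> count=0 queue=[T8] holders={T2,T4}
Step 4: wait(T3) -> count=0 queue=[T8,T3] holders={T2,T4}
Step 5: wait(T1) -> count=0 queue=[T8,T3,T1] holders={T2,T4}
Step 6: wait(T7) -> count=0 queue=[T8,T3,T1,T7] holders={T2,T4}
Step 7: signal(T4) -> count=0 queue=[T3,T1,T7] holders={T2,T8}
Step 8: wait(T4) -> count=0 queue=[T3,T1,T7,T4] holders={T2,T8}
Step 9: wait(T5) -> count=0 queue=[T3,T1,T7,T4,T5] holders={T2,T8}
Step 10: signal(T8) -> count=0 queue=[T1,T7,T4,T5] holders={T2,T3}
Step 11: wait(T6) -> count=0 queue=[T1,T7,T4,T5,T6] holders={T2,T3}
Final holders: {T2,T3} -> T3 in holders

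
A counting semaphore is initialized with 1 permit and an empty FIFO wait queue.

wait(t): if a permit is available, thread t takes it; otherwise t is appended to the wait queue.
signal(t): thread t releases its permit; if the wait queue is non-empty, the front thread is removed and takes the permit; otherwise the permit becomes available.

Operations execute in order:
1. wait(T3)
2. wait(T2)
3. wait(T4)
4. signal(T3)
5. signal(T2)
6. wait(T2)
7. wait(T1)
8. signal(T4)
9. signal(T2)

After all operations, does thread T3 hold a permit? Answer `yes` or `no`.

Answer: no

Derivation:
Step 1: wait(T3) -> count=0 queue=[] holders={T3}
Step 2: wait(T2) -> count=0 queue=[T2] holders={T3}
Step 3: wait(T4) -> count=0 queue=[T2,T4] holders={T3}
Step 4: signal(T3) -> count=0 queue=[T4] holders={T2}
Step 5: signal(T2) -> count=0 queue=[] holders={T4}
Step 6: wait(T2) -> count=0 queue=[T2] holders={T4}
Step 7: wait(T1) -> count=0 queue=[T2,T1] holders={T4}
Step 8: signal(T4) -> count=0 queue=[T1] holders={T2}
Step 9: signal(T2) -> count=0 queue=[] holders={T1}
Final holders: {T1} -> T3 not in holders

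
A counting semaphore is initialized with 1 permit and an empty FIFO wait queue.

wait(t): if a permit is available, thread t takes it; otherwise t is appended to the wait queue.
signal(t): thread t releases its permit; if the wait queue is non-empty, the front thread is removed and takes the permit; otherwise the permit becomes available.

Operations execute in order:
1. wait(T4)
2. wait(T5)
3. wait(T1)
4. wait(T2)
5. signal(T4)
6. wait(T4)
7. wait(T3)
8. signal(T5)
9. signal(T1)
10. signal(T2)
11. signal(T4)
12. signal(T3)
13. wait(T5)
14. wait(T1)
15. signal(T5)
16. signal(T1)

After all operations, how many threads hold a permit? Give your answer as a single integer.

Answer: 0

Derivation:
Step 1: wait(T4) -> count=0 queue=[] holders={T4}
Step 2: wait(T5) -> count=0 queue=[T5] holders={T4}
Step 3: wait(T1) -> count=0 queue=[T5,T1] holders={T4}
Step 4: wait(T2) -> count=0 queue=[T5,T1,T2] holders={T4}
Step 5: signal(T4) -> count=0 queue=[T1,T2] holders={T5}
Step 6: wait(T4) -> count=0 queue=[T1,T2,T4] holders={T5}
Step 7: wait(T3) -> count=0 queue=[T1,T2,T4,T3] holders={T5}
Step 8: signal(T5) -> count=0 queue=[T2,T4,T3] holders={T1}
Step 9: signal(T1) -> count=0 queue=[T4,T3] holders={T2}
Step 10: signal(T2) -> count=0 queue=[T3] holders={T4}
Step 11: signal(T4) -> count=0 queue=[] holders={T3}
Step 12: signal(T3) -> count=1 queue=[] holders={none}
Step 13: wait(T5) -> count=0 queue=[] holders={T5}
Step 14: wait(T1) -> count=0 queue=[T1] holders={T5}
Step 15: signal(T5) -> count=0 queue=[] holders={T1}
Step 16: signal(T1) -> count=1 queue=[] holders={none}
Final holders: {none} -> 0 thread(s)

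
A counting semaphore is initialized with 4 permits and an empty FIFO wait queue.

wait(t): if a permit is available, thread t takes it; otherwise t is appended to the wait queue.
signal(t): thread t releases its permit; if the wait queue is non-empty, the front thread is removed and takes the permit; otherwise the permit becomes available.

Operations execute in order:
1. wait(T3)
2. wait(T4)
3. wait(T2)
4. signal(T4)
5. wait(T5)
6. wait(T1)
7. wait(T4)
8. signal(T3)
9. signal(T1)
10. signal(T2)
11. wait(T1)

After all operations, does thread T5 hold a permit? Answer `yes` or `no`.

Step 1: wait(T3) -> count=3 queue=[] holders={T3}
Step 2: wait(T4) -> count=2 queue=[] holders={T3,T4}
Step 3: wait(T2) -> count=1 queue=[] holders={T2,T3,T4}
Step 4: signal(T4) -> count=2 queue=[] holders={T2,T3}
Step 5: wait(T5) -> count=1 queue=[] holders={T2,T3,T5}
Step 6: wait(T1) -> count=0 queue=[] holders={T1,T2,T3,T5}
Step 7: wait(T4) -> count=0 queue=[T4] holders={T1,T2,T3,T5}
Step 8: signal(T3) -> count=0 queue=[] holders={T1,T2,T4,T5}
Step 9: signal(T1) -> count=1 queue=[] holders={T2,T4,T5}
Step 10: signal(T2) -> count=2 queue=[] holders={T4,T5}
Step 11: wait(T1) -> count=1 queue=[] holders={T1,T4,T5}
Final holders: {T1,T4,T5} -> T5 in holders

Answer: yes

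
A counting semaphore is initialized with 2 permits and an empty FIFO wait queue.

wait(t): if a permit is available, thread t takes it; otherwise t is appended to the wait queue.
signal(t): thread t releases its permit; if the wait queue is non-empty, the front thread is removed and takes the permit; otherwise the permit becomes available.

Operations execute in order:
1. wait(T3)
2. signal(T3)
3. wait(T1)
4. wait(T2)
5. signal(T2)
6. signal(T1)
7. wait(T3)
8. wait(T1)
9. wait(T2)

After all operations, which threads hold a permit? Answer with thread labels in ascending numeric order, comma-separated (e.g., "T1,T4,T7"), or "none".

Answer: T1,T3

Derivation:
Step 1: wait(T3) -> count=1 queue=[] holders={T3}
Step 2: signal(T3) -> count=2 queue=[] holders={none}
Step 3: wait(T1) -> count=1 queue=[] holders={T1}
Step 4: wait(T2) -> count=0 queue=[] holders={T1,T2}
Step 5: signal(T2) -> count=1 queue=[] holders={T1}
Step 6: signal(T1) -> count=2 queue=[] holders={none}
Step 7: wait(T3) -> count=1 queue=[] holders={T3}
Step 8: wait(T1) -> count=0 queue=[] holders={T1,T3}
Step 9: wait(T2) -> count=0 queue=[T2] holders={T1,T3}
Final holders: T1,T3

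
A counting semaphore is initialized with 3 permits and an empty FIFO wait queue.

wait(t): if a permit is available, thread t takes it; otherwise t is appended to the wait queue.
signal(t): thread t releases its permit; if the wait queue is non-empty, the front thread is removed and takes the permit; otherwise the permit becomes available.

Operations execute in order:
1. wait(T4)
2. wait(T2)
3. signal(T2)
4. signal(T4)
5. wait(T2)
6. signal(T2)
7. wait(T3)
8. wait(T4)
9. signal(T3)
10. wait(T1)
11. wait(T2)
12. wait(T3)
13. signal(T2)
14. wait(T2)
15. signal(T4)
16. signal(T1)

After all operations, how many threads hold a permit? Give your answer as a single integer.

Answer: 2

Derivation:
Step 1: wait(T4) -> count=2 queue=[] holders={T4}
Step 2: wait(T2) -> count=1 queue=[] holders={T2,T4}
Step 3: signal(T2) -> count=2 queue=[] holders={T4}
Step 4: signal(T4) -> count=3 queue=[] holders={none}
Step 5: wait(T2) -> count=2 queue=[] holders={T2}
Step 6: signal(T2) -> count=3 queue=[] holders={none}
Step 7: wait(T3) -> count=2 queue=[] holders={T3}
Step 8: wait(T4) -> count=1 queue=[] holders={T3,T4}
Step 9: signal(T3) -> count=2 queue=[] holders={T4}
Step 10: wait(T1) -> count=1 queue=[] holders={T1,T4}
Step 11: wait(T2) -> count=0 queue=[] holders={T1,T2,T4}
Step 12: wait(T3) -> count=0 queue=[T3] holders={T1,T2,T4}
Step 13: signal(T2) -> count=0 queue=[] holders={T1,T3,T4}
Step 14: wait(T2) -> count=0 queue=[T2] holders={T1,T3,T4}
Step 15: signal(T4) -> count=0 queue=[] holders={T1,T2,T3}
Step 16: signal(T1) -> count=1 queue=[] holders={T2,T3}
Final holders: {T2,T3} -> 2 thread(s)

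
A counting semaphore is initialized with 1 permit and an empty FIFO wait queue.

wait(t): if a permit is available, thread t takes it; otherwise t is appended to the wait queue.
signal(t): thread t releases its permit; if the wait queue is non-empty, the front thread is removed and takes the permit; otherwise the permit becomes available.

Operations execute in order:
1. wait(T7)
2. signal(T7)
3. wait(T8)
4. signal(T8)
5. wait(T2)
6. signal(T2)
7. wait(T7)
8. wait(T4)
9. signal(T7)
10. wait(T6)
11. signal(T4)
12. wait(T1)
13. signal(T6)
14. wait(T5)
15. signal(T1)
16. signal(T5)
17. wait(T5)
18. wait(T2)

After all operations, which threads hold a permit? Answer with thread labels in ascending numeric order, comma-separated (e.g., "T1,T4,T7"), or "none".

Step 1: wait(T7) -> count=0 queue=[] holders={T7}
Step 2: signal(T7) -> count=1 queue=[] holders={none}
Step 3: wait(T8) -> count=0 queue=[] holders={T8}
Step 4: signal(T8) -> count=1 queue=[] holders={none}
Step 5: wait(T2) -> count=0 queue=[] holders={T2}
Step 6: signal(T2) -> count=1 queue=[] holders={none}
Step 7: wait(T7) -> count=0 queue=[] holders={T7}
Step 8: wait(T4) -> count=0 queue=[T4] holders={T7}
Step 9: signal(T7) -> count=0 queue=[] holders={T4}
Step 10: wait(T6) -> count=0 queue=[T6] holders={T4}
Step 11: signal(T4) -> count=0 queue=[] holders={T6}
Step 12: wait(T1) -> count=0 queue=[T1] holders={T6}
Step 13: signal(T6) -> count=0 queue=[] holders={T1}
Step 14: wait(T5) -> count=0 queue=[T5] holders={T1}
Step 15: signal(T1) -> count=0 queue=[] holders={T5}
Step 16: signal(T5) -> count=1 queue=[] holders={none}
Step 17: wait(T5) -> count=0 queue=[] holders={T5}
Step 18: wait(T2) -> count=0 queue=[T2] holders={T5}
Final holders: T5

Answer: T5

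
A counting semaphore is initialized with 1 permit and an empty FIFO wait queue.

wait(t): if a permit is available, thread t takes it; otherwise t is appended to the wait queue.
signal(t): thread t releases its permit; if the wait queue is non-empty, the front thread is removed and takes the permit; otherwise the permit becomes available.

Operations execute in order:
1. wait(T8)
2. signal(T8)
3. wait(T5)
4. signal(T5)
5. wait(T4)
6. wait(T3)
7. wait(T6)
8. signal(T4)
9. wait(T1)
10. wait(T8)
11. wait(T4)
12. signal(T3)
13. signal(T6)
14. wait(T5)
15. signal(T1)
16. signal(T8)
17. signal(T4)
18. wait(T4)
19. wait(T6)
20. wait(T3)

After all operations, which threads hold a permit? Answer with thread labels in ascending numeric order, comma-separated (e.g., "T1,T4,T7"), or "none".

Answer: T5

Derivation:
Step 1: wait(T8) -> count=0 queue=[] holders={T8}
Step 2: signal(T8) -> count=1 queue=[] holders={none}
Step 3: wait(T5) -> count=0 queue=[] holders={T5}
Step 4: signal(T5) -> count=1 queue=[] holders={none}
Step 5: wait(T4) -> count=0 queue=[] holders={T4}
Step 6: wait(T3) -> count=0 queue=[T3] holders={T4}
Step 7: wait(T6) -> count=0 queue=[T3,T6] holders={T4}
Step 8: signal(T4) -> count=0 queue=[T6] holders={T3}
Step 9: wait(T1) -> count=0 queue=[T6,T1] holders={T3}
Step 10: wait(T8) -> count=0 queue=[T6,T1,T8] holders={T3}
Step 11: wait(T4) -> count=0 queue=[T6,T1,T8,T4] holders={T3}
Step 12: signal(T3) -> count=0 queue=[T1,T8,T4] holders={T6}
Step 13: signal(T6) -> count=0 queue=[T8,T4] holders={T1}
Step 14: wait(T5) -> count=0 queue=[T8,T4,T5] holders={T1}
Step 15: signal(T1) -> count=0 queue=[T4,T5] holders={T8}
Step 16: signal(T8) -> count=0 queue=[T5] holders={T4}
Step 17: signal(T4) -> count=0 queue=[] holders={T5}
Step 18: wait(T4) -> count=0 queue=[T4] holders={T5}
Step 19: wait(T6) -> count=0 queue=[T4,T6] holders={T5}
Step 20: wait(T3) -> count=0 queue=[T4,T6,T3] holders={T5}
Final holders: T5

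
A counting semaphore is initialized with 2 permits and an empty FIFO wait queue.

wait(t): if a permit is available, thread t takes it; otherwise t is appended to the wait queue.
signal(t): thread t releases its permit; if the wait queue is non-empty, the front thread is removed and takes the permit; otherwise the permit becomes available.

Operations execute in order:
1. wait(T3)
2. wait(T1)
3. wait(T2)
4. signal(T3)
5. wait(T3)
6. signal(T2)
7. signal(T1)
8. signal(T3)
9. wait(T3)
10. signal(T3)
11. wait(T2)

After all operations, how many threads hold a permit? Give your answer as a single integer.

Answer: 1

Derivation:
Step 1: wait(T3) -> count=1 queue=[] holders={T3}
Step 2: wait(T1) -> count=0 queue=[] holders={T1,T3}
Step 3: wait(T2) -> count=0 queue=[T2] holders={T1,T3}
Step 4: signal(T3) -> count=0 queue=[] holders={T1,T2}
Step 5: wait(T3) -> count=0 queue=[T3] holders={T1,T2}
Step 6: signal(T2) -> count=0 queue=[] holders={T1,T3}
Step 7: signal(T1) -> count=1 queue=[] holders={T3}
Step 8: signal(T3) -> count=2 queue=[] holders={none}
Step 9: wait(T3) -> count=1 queue=[] holders={T3}
Step 10: signal(T3) -> count=2 queue=[] holders={none}
Step 11: wait(T2) -> count=1 queue=[] holders={T2}
Final holders: {T2} -> 1 thread(s)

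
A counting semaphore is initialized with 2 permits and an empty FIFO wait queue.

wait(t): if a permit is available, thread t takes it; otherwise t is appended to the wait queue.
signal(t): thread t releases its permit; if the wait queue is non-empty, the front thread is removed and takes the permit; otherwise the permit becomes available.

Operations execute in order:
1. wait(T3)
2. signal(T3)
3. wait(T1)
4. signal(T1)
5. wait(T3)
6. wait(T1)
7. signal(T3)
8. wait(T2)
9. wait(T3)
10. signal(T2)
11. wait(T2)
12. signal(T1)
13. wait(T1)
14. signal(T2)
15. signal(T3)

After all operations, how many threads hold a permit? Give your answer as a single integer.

Answer: 1

Derivation:
Step 1: wait(T3) -> count=1 queue=[] holders={T3}
Step 2: signal(T3) -> count=2 queue=[] holders={none}
Step 3: wait(T1) -> count=1 queue=[] holders={T1}
Step 4: signal(T1) -> count=2 queue=[] holders={none}
Step 5: wait(T3) -> count=1 queue=[] holders={T3}
Step 6: wait(T1) -> count=0 queue=[] holders={T1,T3}
Step 7: signal(T3) -> count=1 queue=[] holders={T1}
Step 8: wait(T2) -> count=0 queue=[] holders={T1,T2}
Step 9: wait(T3) -> count=0 queue=[T3] holders={T1,T2}
Step 10: signal(T2) -> count=0 queue=[] holders={T1,T3}
Step 11: wait(T2) -> count=0 queue=[T2] holders={T1,T3}
Step 12: signal(T1) -> count=0 queue=[] holders={T2,T3}
Step 13: wait(T1) -> count=0 queue=[T1] holders={T2,T3}
Step 14: signal(T2) -> count=0 queue=[] holders={T1,T3}
Step 15: signal(T3) -> count=1 queue=[] holders={T1}
Final holders: {T1} -> 1 thread(s)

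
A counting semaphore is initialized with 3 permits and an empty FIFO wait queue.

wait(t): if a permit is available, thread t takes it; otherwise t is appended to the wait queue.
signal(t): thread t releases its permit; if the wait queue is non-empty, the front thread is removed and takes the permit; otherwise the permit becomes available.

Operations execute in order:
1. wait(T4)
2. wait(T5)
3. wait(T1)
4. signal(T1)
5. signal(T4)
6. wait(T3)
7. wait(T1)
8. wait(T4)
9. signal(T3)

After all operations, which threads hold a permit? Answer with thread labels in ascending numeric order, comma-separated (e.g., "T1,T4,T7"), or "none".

Step 1: wait(T4) -> count=2 queue=[] holders={T4}
Step 2: wait(T5) -> count=1 queue=[] holders={T4,T5}
Step 3: wait(T1) -> count=0 queue=[] holders={T1,T4,T5}
Step 4: signal(T1) -> count=1 queue=[] holders={T4,T5}
Step 5: signal(T4) -> count=2 queue=[] holders={T5}
Step 6: wait(T3) -> count=1 queue=[] holders={T3,T5}
Step 7: wait(T1) -> count=0 queue=[] holders={T1,T3,T5}
Step 8: wait(T4) -> count=0 queue=[T4] holders={T1,T3,T5}
Step 9: signal(T3) -> count=0 queue=[] holders={T1,T4,T5}
Final holders: T1,T4,T5

Answer: T1,T4,T5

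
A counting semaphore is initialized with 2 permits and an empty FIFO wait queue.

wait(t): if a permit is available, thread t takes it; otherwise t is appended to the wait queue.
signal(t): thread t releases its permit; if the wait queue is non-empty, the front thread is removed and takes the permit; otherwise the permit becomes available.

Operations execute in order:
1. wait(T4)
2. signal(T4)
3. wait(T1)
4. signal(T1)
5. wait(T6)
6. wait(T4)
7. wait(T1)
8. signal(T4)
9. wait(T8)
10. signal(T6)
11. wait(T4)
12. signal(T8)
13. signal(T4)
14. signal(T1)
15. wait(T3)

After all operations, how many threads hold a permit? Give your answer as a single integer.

Answer: 1

Derivation:
Step 1: wait(T4) -> count=1 queue=[] holders={T4}
Step 2: signal(T4) -> count=2 queue=[] holders={none}
Step 3: wait(T1) -> count=1 queue=[] holders={T1}
Step 4: signal(T1) -> count=2 queue=[] holders={none}
Step 5: wait(T6) -> count=1 queue=[] holders={T6}
Step 6: wait(T4) -> count=0 queue=[] holders={T4,T6}
Step 7: wait(T1) -> count=0 queue=[T1] holders={T4,T6}
Step 8: signal(T4) -> count=0 queue=[] holders={T1,T6}
Step 9: wait(T8) -> count=0 queue=[T8] holders={T1,T6}
Step 10: signal(T6) -> count=0 queue=[] holders={T1,T8}
Step 11: wait(T4) -> count=0 queue=[T4] holders={T1,T8}
Step 12: signal(T8) -> count=0 queue=[] holders={T1,T4}
Step 13: signal(T4) -> count=1 queue=[] holders={T1}
Step 14: signal(T1) -> count=2 queue=[] holders={none}
Step 15: wait(T3) -> count=1 queue=[] holders={T3}
Final holders: {T3} -> 1 thread(s)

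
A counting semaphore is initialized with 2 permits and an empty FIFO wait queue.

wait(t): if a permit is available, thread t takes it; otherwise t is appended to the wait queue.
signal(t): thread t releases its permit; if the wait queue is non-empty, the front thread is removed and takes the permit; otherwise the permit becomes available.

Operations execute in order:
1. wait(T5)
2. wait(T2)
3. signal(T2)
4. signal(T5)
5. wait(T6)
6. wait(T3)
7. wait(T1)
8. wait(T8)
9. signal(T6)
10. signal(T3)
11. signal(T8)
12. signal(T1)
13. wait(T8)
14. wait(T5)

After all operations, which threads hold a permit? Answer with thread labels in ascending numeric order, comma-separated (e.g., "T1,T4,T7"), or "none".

Step 1: wait(T5) -> count=1 queue=[] holders={T5}
Step 2: wait(T2) -> count=0 queue=[] holders={T2,T5}
Step 3: signal(T2) -> count=1 queue=[] holders={T5}
Step 4: signal(T5) -> count=2 queue=[] holders={none}
Step 5: wait(T6) -> count=1 queue=[] holders={T6}
Step 6: wait(T3) -> count=0 queue=[] holders={T3,T6}
Step 7: wait(T1) -> count=0 queue=[T1] holders={T3,T6}
Step 8: wait(T8) -> count=0 queue=[T1,T8] holders={T3,T6}
Step 9: signal(T6) -> count=0 queue=[T8] holders={T1,T3}
Step 10: signal(T3) -> count=0 queue=[] holders={T1,T8}
Step 11: signal(T8) -> count=1 queue=[] holders={T1}
Step 12: signal(T1) -> count=2 queue=[] holders={none}
Step 13: wait(T8) -> count=1 queue=[] holders={T8}
Step 14: wait(T5) -> count=0 queue=[] holders={T5,T8}
Final holders: T5,T8

Answer: T5,T8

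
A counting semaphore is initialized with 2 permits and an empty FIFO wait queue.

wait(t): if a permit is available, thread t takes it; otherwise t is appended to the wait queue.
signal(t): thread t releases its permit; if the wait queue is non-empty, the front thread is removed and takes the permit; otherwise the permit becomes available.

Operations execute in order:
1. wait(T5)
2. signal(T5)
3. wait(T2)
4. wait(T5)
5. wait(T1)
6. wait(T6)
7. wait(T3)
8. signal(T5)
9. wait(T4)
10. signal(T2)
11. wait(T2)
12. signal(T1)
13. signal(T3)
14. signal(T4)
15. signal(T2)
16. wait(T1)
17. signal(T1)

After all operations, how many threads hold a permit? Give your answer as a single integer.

Answer: 1

Derivation:
Step 1: wait(T5) -> count=1 queue=[] holders={T5}
Step 2: signal(T5) -> count=2 queue=[] holders={none}
Step 3: wait(T2) -> count=1 queue=[] holders={T2}
Step 4: wait(T5) -> count=0 queue=[] holders={T2,T5}
Step 5: wait(T1) -> count=0 queue=[T1] holders={T2,T5}
Step 6: wait(T6) -> count=0 queue=[T1,T6] holders={T2,T5}
Step 7: wait(T3) -> count=0 queue=[T1,T6,T3] holders={T2,T5}
Step 8: signal(T5) -> count=0 queue=[T6,T3] holders={T1,T2}
Step 9: wait(T4) -> count=0 queue=[T6,T3,T4] holders={T1,T2}
Step 10: signal(T2) -> count=0 queue=[T3,T4] holders={T1,T6}
Step 11: wait(T2) -> count=0 queue=[T3,T4,T2] holders={T1,T6}
Step 12: signal(T1) -> count=0 queue=[T4,T2] holders={T3,T6}
Step 13: signal(T3) -> count=0 queue=[T2] holders={T4,T6}
Step 14: signal(T4) -> count=0 queue=[] holders={T2,T6}
Step 15: signal(T2) -> count=1 queue=[] holders={T6}
Step 16: wait(T1) -> count=0 queue=[] holders={T1,T6}
Step 17: signal(T1) -> count=1 queue=[] holders={T6}
Final holders: {T6} -> 1 thread(s)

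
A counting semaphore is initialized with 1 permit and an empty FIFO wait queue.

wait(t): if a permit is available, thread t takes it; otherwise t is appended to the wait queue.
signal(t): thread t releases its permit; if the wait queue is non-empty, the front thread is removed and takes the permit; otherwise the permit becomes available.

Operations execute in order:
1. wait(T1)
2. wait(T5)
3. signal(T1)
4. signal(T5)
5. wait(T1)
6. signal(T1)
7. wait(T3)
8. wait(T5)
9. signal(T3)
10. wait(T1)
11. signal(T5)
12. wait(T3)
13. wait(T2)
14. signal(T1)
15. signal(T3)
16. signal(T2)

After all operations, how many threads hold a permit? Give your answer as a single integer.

Step 1: wait(T1) -> count=0 queue=[] holders={T1}
Step 2: wait(T5) -> count=0 queue=[T5] holders={T1}
Step 3: signal(T1) -> count=0 queue=[] holders={T5}
Step 4: signal(T5) -> count=1 queue=[] holders={none}
Step 5: wait(T1) -> count=0 queue=[] holders={T1}
Step 6: signal(T1) -> count=1 queue=[] holders={none}
Step 7: wait(T3) -> count=0 queue=[] holders={T3}
Step 8: wait(T5) -> count=0 queue=[T5] holders={T3}
Step 9: signal(T3) -> count=0 queue=[] holders={T5}
Step 10: wait(T1) -> count=0 queue=[T1] holders={T5}
Step 11: signal(T5) -> count=0 queue=[] holders={T1}
Step 12: wait(T3) -> count=0 queue=[T3] holders={T1}
Step 13: wait(T2) -> count=0 queue=[T3,T2] holders={T1}
Step 14: signal(T1) -> count=0 queue=[T2] holders={T3}
Step 15: signal(T3) -> count=0 queue=[] holders={T2}
Step 16: signal(T2) -> count=1 queue=[] holders={none}
Final holders: {none} -> 0 thread(s)

Answer: 0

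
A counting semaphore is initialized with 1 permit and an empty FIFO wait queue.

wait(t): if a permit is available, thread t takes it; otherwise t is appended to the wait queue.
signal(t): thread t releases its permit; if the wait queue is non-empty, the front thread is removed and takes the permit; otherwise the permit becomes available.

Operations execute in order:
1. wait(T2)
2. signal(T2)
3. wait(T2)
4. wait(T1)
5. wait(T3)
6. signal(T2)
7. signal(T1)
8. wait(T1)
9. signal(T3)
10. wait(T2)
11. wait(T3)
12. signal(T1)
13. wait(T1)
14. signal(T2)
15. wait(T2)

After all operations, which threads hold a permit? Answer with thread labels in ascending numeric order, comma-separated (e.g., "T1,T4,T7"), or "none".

Answer: T3

Derivation:
Step 1: wait(T2) -> count=0 queue=[] holders={T2}
Step 2: signal(T2) -> count=1 queue=[] holders={none}
Step 3: wait(T2) -> count=0 queue=[] holders={T2}
Step 4: wait(T1) -> count=0 queue=[T1] holders={T2}
Step 5: wait(T3) -> count=0 queue=[T1,T3] holders={T2}
Step 6: signal(T2) -> count=0 queue=[T3] holders={T1}
Step 7: signal(T1) -> count=0 queue=[] holders={T3}
Step 8: wait(T1) -> count=0 queue=[T1] holders={T3}
Step 9: signal(T3) -> count=0 queue=[] holders={T1}
Step 10: wait(T2) -> count=0 queue=[T2] holders={T1}
Step 11: wait(T3) -> count=0 queue=[T2,T3] holders={T1}
Step 12: signal(T1) -> count=0 queue=[T3] holders={T2}
Step 13: wait(T1) -> count=0 queue=[T3,T1] holders={T2}
Step 14: signal(T2) -> count=0 queue=[T1] holders={T3}
Step 15: wait(T2) -> count=0 queue=[T1,T2] holders={T3}
Final holders: T3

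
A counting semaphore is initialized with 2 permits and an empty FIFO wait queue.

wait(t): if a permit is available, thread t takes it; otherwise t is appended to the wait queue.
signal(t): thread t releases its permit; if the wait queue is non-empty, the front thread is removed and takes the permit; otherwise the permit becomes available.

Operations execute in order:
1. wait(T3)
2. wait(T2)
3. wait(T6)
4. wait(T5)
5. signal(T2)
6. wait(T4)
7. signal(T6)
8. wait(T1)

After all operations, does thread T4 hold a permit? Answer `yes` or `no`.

Answer: no

Derivation:
Step 1: wait(T3) -> count=1 queue=[] holders={T3}
Step 2: wait(T2) -> count=0 queue=[] holders={T2,T3}
Step 3: wait(T6) -> count=0 queue=[T6] holders={T2,T3}
Step 4: wait(T5) -> count=0 queue=[T6,T5] holders={T2,T3}
Step 5: signal(T2) -> count=0 queue=[T5] holders={T3,T6}
Step 6: wait(T4) -> count=0 queue=[T5,T4] holders={T3,T6}
Step 7: signal(T6) -> count=0 queue=[T4] holders={T3,T5}
Step 8: wait(T1) -> count=0 queue=[T4,T1] holders={T3,T5}
Final holders: {T3,T5} -> T4 not in holders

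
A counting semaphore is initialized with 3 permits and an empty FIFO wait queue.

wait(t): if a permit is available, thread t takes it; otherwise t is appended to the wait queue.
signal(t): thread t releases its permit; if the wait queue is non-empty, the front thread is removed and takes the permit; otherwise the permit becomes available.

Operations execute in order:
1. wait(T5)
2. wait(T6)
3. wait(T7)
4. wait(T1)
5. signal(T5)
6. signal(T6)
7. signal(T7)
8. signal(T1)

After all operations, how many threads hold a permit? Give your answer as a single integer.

Answer: 0

Derivation:
Step 1: wait(T5) -> count=2 queue=[] holders={T5}
Step 2: wait(T6) -> count=1 queue=[] holders={T5,T6}
Step 3: wait(T7) -> count=0 queue=[] holders={T5,T6,T7}
Step 4: wait(T1) -> count=0 queue=[T1] holders={T5,T6,T7}
Step 5: signal(T5) -> count=0 queue=[] holders={T1,T6,T7}
Step 6: signal(T6) -> count=1 queue=[] holders={T1,T7}
Step 7: signal(T7) -> count=2 queue=[] holders={T1}
Step 8: signal(T1) -> count=3 queue=[] holders={none}
Final holders: {none} -> 0 thread(s)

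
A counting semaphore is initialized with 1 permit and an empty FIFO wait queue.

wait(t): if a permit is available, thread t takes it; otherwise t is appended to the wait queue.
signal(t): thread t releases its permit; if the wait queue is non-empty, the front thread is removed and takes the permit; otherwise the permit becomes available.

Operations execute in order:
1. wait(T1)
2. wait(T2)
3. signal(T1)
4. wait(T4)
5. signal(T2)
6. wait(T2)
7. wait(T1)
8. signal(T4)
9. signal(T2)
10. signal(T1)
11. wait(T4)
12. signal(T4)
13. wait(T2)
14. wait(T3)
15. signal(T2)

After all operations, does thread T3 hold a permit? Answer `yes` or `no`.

Answer: yes

Derivation:
Step 1: wait(T1) -> count=0 queue=[] holders={T1}
Step 2: wait(T2) -> count=0 queue=[T2] holders={T1}
Step 3: signal(T1) -> count=0 queue=[] holders={T2}
Step 4: wait(T4) -> count=0 queue=[T4] holders={T2}
Step 5: signal(T2) -> count=0 queue=[] holders={T4}
Step 6: wait(T2) -> count=0 queue=[T2] holders={T4}
Step 7: wait(T1) -> count=0 queue=[T2,T1] holders={T4}
Step 8: signal(T4) -> count=0 queue=[T1] holders={T2}
Step 9: signal(T2) -> count=0 queue=[] holders={T1}
Step 10: signal(T1) -> count=1 queue=[] holders={none}
Step 11: wait(T4) -> count=0 queue=[] holders={T4}
Step 12: signal(T4) -> count=1 queue=[] holders={none}
Step 13: wait(T2) -> count=0 queue=[] holders={T2}
Step 14: wait(T3) -> count=0 queue=[T3] holders={T2}
Step 15: signal(T2) -> count=0 queue=[] holders={T3}
Final holders: {T3} -> T3 in holders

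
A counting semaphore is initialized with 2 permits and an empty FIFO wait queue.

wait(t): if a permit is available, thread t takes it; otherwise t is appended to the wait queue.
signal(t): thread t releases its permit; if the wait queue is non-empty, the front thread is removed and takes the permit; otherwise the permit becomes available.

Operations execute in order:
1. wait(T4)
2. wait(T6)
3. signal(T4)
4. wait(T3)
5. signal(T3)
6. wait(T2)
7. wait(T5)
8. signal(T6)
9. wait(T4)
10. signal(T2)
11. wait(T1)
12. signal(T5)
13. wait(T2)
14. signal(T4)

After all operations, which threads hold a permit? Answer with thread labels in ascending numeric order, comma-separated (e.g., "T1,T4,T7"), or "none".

Step 1: wait(T4) -> count=1 queue=[] holders={T4}
Step 2: wait(T6) -> count=0 queue=[] holders={T4,T6}
Step 3: signal(T4) -> count=1 queue=[] holders={T6}
Step 4: wait(T3) -> count=0 queue=[] holders={T3,T6}
Step 5: signal(T3) -> count=1 queue=[] holders={T6}
Step 6: wait(T2) -> count=0 queue=[] holders={T2,T6}
Step 7: wait(T5) -> count=0 queue=[T5] holders={T2,T6}
Step 8: signal(T6) -> count=0 queue=[] holders={T2,T5}
Step 9: wait(T4) -> count=0 queue=[T4] holders={T2,T5}
Step 10: signal(T2) -> count=0 queue=[] holders={T4,T5}
Step 11: wait(T1) -> count=0 queue=[T1] holders={T4,T5}
Step 12: signal(T5) -> count=0 queue=[] holders={T1,T4}
Step 13: wait(T2) -> count=0 queue=[T2] holders={T1,T4}
Step 14: signal(T4) -> count=0 queue=[] holders={T1,T2}
Final holders: T1,T2

Answer: T1,T2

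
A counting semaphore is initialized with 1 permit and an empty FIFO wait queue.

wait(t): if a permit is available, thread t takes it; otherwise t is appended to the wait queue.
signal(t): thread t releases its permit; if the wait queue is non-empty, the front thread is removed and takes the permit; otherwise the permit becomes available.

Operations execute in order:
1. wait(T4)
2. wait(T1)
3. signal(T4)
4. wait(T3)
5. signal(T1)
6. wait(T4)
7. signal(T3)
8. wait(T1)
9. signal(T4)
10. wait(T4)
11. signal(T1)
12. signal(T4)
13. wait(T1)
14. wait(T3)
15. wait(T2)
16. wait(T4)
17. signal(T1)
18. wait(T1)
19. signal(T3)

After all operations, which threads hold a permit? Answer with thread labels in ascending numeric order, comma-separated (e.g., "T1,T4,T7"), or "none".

Answer: T2

Derivation:
Step 1: wait(T4) -> count=0 queue=[] holders={T4}
Step 2: wait(T1) -> count=0 queue=[T1] holders={T4}
Step 3: signal(T4) -> count=0 queue=[] holders={T1}
Step 4: wait(T3) -> count=0 queue=[T3] holders={T1}
Step 5: signal(T1) -> count=0 queue=[] holders={T3}
Step 6: wait(T4) -> count=0 queue=[T4] holders={T3}
Step 7: signal(T3) -> count=0 queue=[] holders={T4}
Step 8: wait(T1) -> count=0 queue=[T1] holders={T4}
Step 9: signal(T4) -> count=0 queue=[] holders={T1}
Step 10: wait(T4) -> count=0 queue=[T4] holders={T1}
Step 11: signal(T1) -> count=0 queue=[] holders={T4}
Step 12: signal(T4) -> count=1 queue=[] holders={none}
Step 13: wait(T1) -> count=0 queue=[] holders={T1}
Step 14: wait(T3) -> count=0 queue=[T3] holders={T1}
Step 15: wait(T2) -> count=0 queue=[T3,T2] holders={T1}
Step 16: wait(T4) -> count=0 queue=[T3,T2,T4] holders={T1}
Step 17: signal(T1) -> count=0 queue=[T2,T4] holders={T3}
Step 18: wait(T1) -> count=0 queue=[T2,T4,T1] holders={T3}
Step 19: signal(T3) -> count=0 queue=[T4,T1] holders={T2}
Final holders: T2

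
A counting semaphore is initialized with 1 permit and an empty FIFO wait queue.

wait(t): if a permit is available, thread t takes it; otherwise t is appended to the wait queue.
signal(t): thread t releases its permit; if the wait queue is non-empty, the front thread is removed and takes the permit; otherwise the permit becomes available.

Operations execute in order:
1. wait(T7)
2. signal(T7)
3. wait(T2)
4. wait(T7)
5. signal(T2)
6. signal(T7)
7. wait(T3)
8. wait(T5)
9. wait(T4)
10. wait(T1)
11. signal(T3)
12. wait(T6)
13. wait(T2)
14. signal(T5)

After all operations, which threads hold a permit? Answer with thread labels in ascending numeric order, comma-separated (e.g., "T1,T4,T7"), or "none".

Answer: T4

Derivation:
Step 1: wait(T7) -> count=0 queue=[] holders={T7}
Step 2: signal(T7) -> count=1 queue=[] holders={none}
Step 3: wait(T2) -> count=0 queue=[] holders={T2}
Step 4: wait(T7) -> count=0 queue=[T7] holders={T2}
Step 5: signal(T2) -> count=0 queue=[] holders={T7}
Step 6: signal(T7) -> count=1 queue=[] holders={none}
Step 7: wait(T3) -> count=0 queue=[] holders={T3}
Step 8: wait(T5) -> count=0 queue=[T5] holders={T3}
Step 9: wait(T4) -> count=0 queue=[T5,T4] holders={T3}
Step 10: wait(T1) -> count=0 queue=[T5,T4,T1] holders={T3}
Step 11: signal(T3) -> count=0 queue=[T4,T1] holders={T5}
Step 12: wait(T6) -> count=0 queue=[T4,T1,T6] holders={T5}
Step 13: wait(T2) -> count=0 queue=[T4,T1,T6,T2] holders={T5}
Step 14: signal(T5) -> count=0 queue=[T1,T6,T2] holders={T4}
Final holders: T4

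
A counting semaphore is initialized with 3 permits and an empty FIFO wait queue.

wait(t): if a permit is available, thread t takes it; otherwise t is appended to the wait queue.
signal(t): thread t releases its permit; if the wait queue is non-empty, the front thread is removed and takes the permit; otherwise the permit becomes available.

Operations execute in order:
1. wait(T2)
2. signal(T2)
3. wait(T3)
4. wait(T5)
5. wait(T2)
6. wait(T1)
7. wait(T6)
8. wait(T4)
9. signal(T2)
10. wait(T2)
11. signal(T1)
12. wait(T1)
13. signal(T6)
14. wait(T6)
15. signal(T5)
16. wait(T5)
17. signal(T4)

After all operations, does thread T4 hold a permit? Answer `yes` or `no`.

Step 1: wait(T2) -> count=2 queue=[] holders={T2}
Step 2: signal(T2) -> count=3 queue=[] holders={none}
Step 3: wait(T3) -> count=2 queue=[] holders={T3}
Step 4: wait(T5) -> count=1 queue=[] holders={T3,T5}
Step 5: wait(T2) -> count=0 queue=[] holders={T2,T3,T5}
Step 6: wait(T1) -> count=0 queue=[T1] holders={T2,T3,T5}
Step 7: wait(T6) -> count=0 queue=[T1,T6] holders={T2,T3,T5}
Step 8: wait(T4) -> count=0 queue=[T1,T6,T4] holders={T2,T3,T5}
Step 9: signal(T2) -> count=0 queue=[T6,T4] holders={T1,T3,T5}
Step 10: wait(T2) -> count=0 queue=[T6,T4,T2] holders={T1,T3,T5}
Step 11: signal(T1) -> count=0 queue=[T4,T2] holders={T3,T5,T6}
Step 12: wait(T1) -> count=0 queue=[T4,T2,T1] holders={T3,T5,T6}
Step 13: signal(T6) -> count=0 queue=[T2,T1] holders={T3,T4,T5}
Step 14: wait(T6) -> count=0 queue=[T2,T1,T6] holders={T3,T4,T5}
Step 15: signal(T5) -> count=0 queue=[T1,T6] holders={T2,T3,T4}
Step 16: wait(T5) -> count=0 queue=[T1,T6,T5] holders={T2,T3,T4}
Step 17: signal(T4) -> count=0 queue=[T6,T5] holders={T1,T2,T3}
Final holders: {T1,T2,T3} -> T4 not in holders

Answer: no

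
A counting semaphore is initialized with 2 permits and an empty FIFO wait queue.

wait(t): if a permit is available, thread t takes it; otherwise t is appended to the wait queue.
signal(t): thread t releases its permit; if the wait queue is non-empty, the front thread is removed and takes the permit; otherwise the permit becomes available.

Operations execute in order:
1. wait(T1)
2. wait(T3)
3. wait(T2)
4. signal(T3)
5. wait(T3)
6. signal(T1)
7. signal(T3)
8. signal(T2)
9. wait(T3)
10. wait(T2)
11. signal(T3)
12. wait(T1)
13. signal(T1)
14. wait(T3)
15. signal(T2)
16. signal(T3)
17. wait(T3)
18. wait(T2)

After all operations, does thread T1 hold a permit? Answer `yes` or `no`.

Answer: no

Derivation:
Step 1: wait(T1) -> count=1 queue=[] holders={T1}
Step 2: wait(T3) -> count=0 queue=[] holders={T1,T3}
Step 3: wait(T2) -> count=0 queue=[T2] holders={T1,T3}
Step 4: signal(T3) -> count=0 queue=[] holders={T1,T2}
Step 5: wait(T3) -> count=0 queue=[T3] holders={T1,T2}
Step 6: signal(T1) -> count=0 queue=[] holders={T2,T3}
Step 7: signal(T3) -> count=1 queue=[] holders={T2}
Step 8: signal(T2) -> count=2 queue=[] holders={none}
Step 9: wait(T3) -> count=1 queue=[] holders={T3}
Step 10: wait(T2) -> count=0 queue=[] holders={T2,T3}
Step 11: signal(T3) -> count=1 queue=[] holders={T2}
Step 12: wait(T1) -> count=0 queue=[] holders={T1,T2}
Step 13: signal(T1) -> count=1 queue=[] holders={T2}
Step 14: wait(T3) -> count=0 queue=[] holders={T2,T3}
Step 15: signal(T2) -> count=1 queue=[] holders={T3}
Step 16: signal(T3) -> count=2 queue=[] holders={none}
Step 17: wait(T3) -> count=1 queue=[] holders={T3}
Step 18: wait(T2) -> count=0 queue=[] holders={T2,T3}
Final holders: {T2,T3} -> T1 not in holders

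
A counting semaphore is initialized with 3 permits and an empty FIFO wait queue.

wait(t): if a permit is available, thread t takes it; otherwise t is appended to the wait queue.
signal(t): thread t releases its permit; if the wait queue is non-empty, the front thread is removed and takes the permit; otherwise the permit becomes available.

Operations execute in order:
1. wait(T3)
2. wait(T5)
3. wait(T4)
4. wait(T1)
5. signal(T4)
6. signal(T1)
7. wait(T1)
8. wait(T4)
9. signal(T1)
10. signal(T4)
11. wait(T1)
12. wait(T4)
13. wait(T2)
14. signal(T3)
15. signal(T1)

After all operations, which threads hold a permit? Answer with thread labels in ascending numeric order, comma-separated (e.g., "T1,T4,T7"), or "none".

Answer: T2,T4,T5

Derivation:
Step 1: wait(T3) -> count=2 queue=[] holders={T3}
Step 2: wait(T5) -> count=1 queue=[] holders={T3,T5}
Step 3: wait(T4) -> count=0 queue=[] holders={T3,T4,T5}
Step 4: wait(T1) -> count=0 queue=[T1] holders={T3,T4,T5}
Step 5: signal(T4) -> count=0 queue=[] holders={T1,T3,T5}
Step 6: signal(T1) -> count=1 queue=[] holders={T3,T5}
Step 7: wait(T1) -> count=0 queue=[] holders={T1,T3,T5}
Step 8: wait(T4) -> count=0 queue=[T4] holders={T1,T3,T5}
Step 9: signal(T1) -> count=0 queue=[] holders={T3,T4,T5}
Step 10: signal(T4) -> count=1 queue=[] holders={T3,T5}
Step 11: wait(T1) -> count=0 queue=[] holders={T1,T3,T5}
Step 12: wait(T4) -> count=0 queue=[T4] holders={T1,T3,T5}
Step 13: wait(T2) -> count=0 queue=[T4,T2] holders={T1,T3,T5}
Step 14: signal(T3) -> count=0 queue=[T2] holders={T1,T4,T5}
Step 15: signal(T1) -> count=0 queue=[] holders={T2,T4,T5}
Final holders: T2,T4,T5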